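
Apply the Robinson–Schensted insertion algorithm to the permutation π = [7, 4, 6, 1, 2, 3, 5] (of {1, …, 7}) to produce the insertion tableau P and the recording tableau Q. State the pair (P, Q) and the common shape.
P = [1, 2, 3, 5] / [4, 6] / [7];  Q = [1, 3, 6, 7] / [2, 5] / [4];  common shape = (4, 2, 1)

Row-insert the values π_1, π_2, … into P one at a time, bumping the leftmost entry strictly greater than the inserted value down to the next row. The recording tableau Q records, in position (i, j), the step at which that cell was added to P.
  Insert 7 (step 1): P = [7];  Q = [1]
  Insert 4 (step 2): P = [4] / [7];  Q = [1] / [2]
  Insert 6 (step 3): P = [4, 6] / [7];  Q = [1, 3] / [2]
  Insert 1 (step 4): P = [1, 6] / [4] / [7];  Q = [1, 3] / [2] / [4]
  Insert 2 (step 5): P = [1, 2] / [4, 6] / [7];  Q = [1, 3] / [2, 5] / [4]
  Insert 3 (step 6): P = [1, 2, 3] / [4, 6] / [7];  Q = [1, 3, 6] / [2, 5] / [4]
  Insert 5 (step 7): P = [1, 2, 3, 5] / [4, 6] / [7];  Q = [1, 3, 6, 7] / [2, 5] / [4]
Final shape: (4, 2, 1).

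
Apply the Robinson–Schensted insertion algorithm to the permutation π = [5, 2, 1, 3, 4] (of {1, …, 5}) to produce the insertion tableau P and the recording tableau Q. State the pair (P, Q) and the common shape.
P = [1, 3, 4] / [2] / [5];  Q = [1, 4, 5] / [2] / [3];  common shape = (3, 1, 1)

Row-insert the values π_1, π_2, … into P one at a time, bumping the leftmost entry strictly greater than the inserted value down to the next row. The recording tableau Q records, in position (i, j), the step at which that cell was added to P.
  Insert 5 (step 1): P = [5];  Q = [1]
  Insert 2 (step 2): P = [2] / [5];  Q = [1] / [2]
  Insert 1 (step 3): P = [1] / [2] / [5];  Q = [1] / [2] / [3]
  Insert 3 (step 4): P = [1, 3] / [2] / [5];  Q = [1, 4] / [2] / [3]
  Insert 4 (step 5): P = [1, 3, 4] / [2] / [5];  Q = [1, 4, 5] / [2] / [3]
Final shape: (3, 1, 1).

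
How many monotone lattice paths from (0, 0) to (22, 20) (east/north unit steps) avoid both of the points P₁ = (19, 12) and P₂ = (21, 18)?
Number of paths = 315283412925

Inclusion–exclusion. Total paths: C(42, 22) = 513791607420. Through P₁: C(31, 19)·C(11, 3) = 23284886625. Through P₂: C(39, 21)·C(3, 1) = 187077431970. Since P₁ is strictly southwest of P₂, a monotone path through both must visit P₁ then P₂; paths through both = C(31, 19)·C(8, 2)·C(3, 1) = 11854124100. Avoid both = 513791607420 − 23284886625 − 187077431970 + 11854124100 = 315283412925.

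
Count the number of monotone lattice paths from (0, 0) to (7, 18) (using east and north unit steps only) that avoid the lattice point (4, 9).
Number of paths = 323400

Total paths from (0, 0) to (7, 18): C(25, 7) = 480700. Paths through (4, 9): (paths (0, 0) → (4, 9)) × (paths (4, 9) → (7, 18)) = C(13, 4) · C(12, 3) = 715 · 220 = 157300. Avoidance count = 480700 − 157300 = 323400.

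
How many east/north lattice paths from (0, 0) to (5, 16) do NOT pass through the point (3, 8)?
Number of paths = 12924

Total paths from (0, 0) to (5, 16): C(21, 5) = 20349. Paths through (3, 8): (paths (0, 0) → (3, 8)) × (paths (3, 8) → (5, 16)) = C(11, 3) · C(10, 2) = 165 · 45 = 7425. Avoidance count = 20349 − 7425 = 12924.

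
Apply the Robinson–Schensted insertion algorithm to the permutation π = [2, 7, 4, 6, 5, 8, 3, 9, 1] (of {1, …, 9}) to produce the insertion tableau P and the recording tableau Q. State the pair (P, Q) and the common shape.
P = [1, 3, 5, 8, 9] / [2] / [4] / [6] / [7];  Q = [1, 2, 4, 6, 8] / [3] / [5] / [7] / [9];  common shape = (5, 1, 1, 1, 1)

Row-insert the values π_1, π_2, … into P one at a time, bumping the leftmost entry strictly greater than the inserted value down to the next row. The recording tableau Q records, in position (i, j), the step at which that cell was added to P.
  Insert 2 (step 1): P = [2];  Q = [1]
  Insert 7 (step 2): P = [2, 7];  Q = [1, 2]
  Insert 4 (step 3): P = [2, 4] / [7];  Q = [1, 2] / [3]
  Insert 6 (step 4): P = [2, 4, 6] / [7];  Q = [1, 2, 4] / [3]
  Insert 5 (step 5): P = [2, 4, 5] / [6] / [7];  Q = [1, 2, 4] / [3] / [5]
  Insert 8 (step 6): P = [2, 4, 5, 8] / [6] / [7];  Q = [1, 2, 4, 6] / [3] / [5]
  Insert 3 (step 7): P = [2, 3, 5, 8] / [4] / [6] / [7];  Q = [1, 2, 4, 6] / [3] / [5] / [7]
  Insert 9 (step 8): P = [2, 3, 5, 8, 9] / [4] / [6] / [7];  Q = [1, 2, 4, 6, 8] / [3] / [5] / [7]
  Insert 1 (step 9): P = [1, 3, 5, 8, 9] / [2] / [4] / [6] / [7];  Q = [1, 2, 4, 6, 8] / [3] / [5] / [7] / [9]
Final shape: (5, 1, 1, 1, 1).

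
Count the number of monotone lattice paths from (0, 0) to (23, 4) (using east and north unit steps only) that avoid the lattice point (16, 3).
Number of paths = 9798

Total paths from (0, 0) to (23, 4): C(27, 23) = 17550. Paths through (16, 3): (paths (0, 0) → (16, 3)) × (paths (16, 3) → (23, 4)) = C(19, 16) · C(8, 7) = 969 · 8 = 7752. Avoidance count = 17550 − 7752 = 9798.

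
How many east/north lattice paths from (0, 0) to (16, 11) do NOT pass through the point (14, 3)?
Number of paths = 13007295

Total paths from (0, 0) to (16, 11): C(27, 16) = 13037895. Paths through (14, 3): (paths (0, 0) → (14, 3)) × (paths (14, 3) → (16, 11)) = C(17, 14) · C(10, 2) = 680 · 45 = 30600. Avoidance count = 13037895 − 30600 = 13007295.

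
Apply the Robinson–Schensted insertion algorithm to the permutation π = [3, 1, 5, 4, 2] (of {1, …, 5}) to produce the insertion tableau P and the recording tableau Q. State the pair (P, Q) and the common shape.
P = [1, 2] / [3, 4] / [5];  Q = [1, 3] / [2, 4] / [5];  common shape = (2, 2, 1)

Row-insert the values π_1, π_2, … into P one at a time, bumping the leftmost entry strictly greater than the inserted value down to the next row. The recording tableau Q records, in position (i, j), the step at which that cell was added to P.
  Insert 3 (step 1): P = [3];  Q = [1]
  Insert 1 (step 2): P = [1] / [3];  Q = [1] / [2]
  Insert 5 (step 3): P = [1, 5] / [3];  Q = [1, 3] / [2]
  Insert 4 (step 4): P = [1, 4] / [3, 5];  Q = [1, 3] / [2, 4]
  Insert 2 (step 5): P = [1, 2] / [3, 4] / [5];  Q = [1, 3] / [2, 4] / [5]
Final shape: (2, 2, 1).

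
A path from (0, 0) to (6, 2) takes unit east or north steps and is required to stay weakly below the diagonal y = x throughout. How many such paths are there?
Number of paths = 20

By the reflection principle (André's argument), the number of monotone paths to (6, 2) with n ≤ m that never go above y = x is C(8, 6) − C(8, 7) = 28 − 8 = 20.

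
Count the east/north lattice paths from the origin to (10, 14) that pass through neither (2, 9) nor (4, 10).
Number of paths = 1714911

Inclusion–exclusion. Total paths: C(24, 10) = 1961256. Through P₁: C(11, 2)·C(13, 8) = 70785. Through P₂: C(14, 4)·C(10, 6) = 210210. Since P₁ is strictly southwest of P₂, a monotone path through both must visit P₁ then P₂; paths through both = C(11, 2)·C(3, 2)·C(10, 6) = 34650. Avoid both = 1961256 − 70785 − 210210 + 34650 = 1714911.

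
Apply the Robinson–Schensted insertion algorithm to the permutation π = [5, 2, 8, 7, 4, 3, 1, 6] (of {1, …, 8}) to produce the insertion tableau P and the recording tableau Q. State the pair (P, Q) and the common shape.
P = [1, 3, 6] / [2, 7] / [4] / [5] / [8];  Q = [1, 3, 8] / [2, 4] / [5] / [6] / [7];  common shape = (3, 2, 1, 1, 1)

Row-insert the values π_1, π_2, … into P one at a time, bumping the leftmost entry strictly greater than the inserted value down to the next row. The recording tableau Q records, in position (i, j), the step at which that cell was added to P.
  Insert 5 (step 1): P = [5];  Q = [1]
  Insert 2 (step 2): P = [2] / [5];  Q = [1] / [2]
  Insert 8 (step 3): P = [2, 8] / [5];  Q = [1, 3] / [2]
  Insert 7 (step 4): P = [2, 7] / [5, 8];  Q = [1, 3] / [2, 4]
  Insert 4 (step 5): P = [2, 4] / [5, 7] / [8];  Q = [1, 3] / [2, 4] / [5]
  Insert 3 (step 6): P = [2, 3] / [4, 7] / [5] / [8];  Q = [1, 3] / [2, 4] / [5] / [6]
  Insert 1 (step 7): P = [1, 3] / [2, 7] / [4] / [5] / [8];  Q = [1, 3] / [2, 4] / [5] / [6] / [7]
  Insert 6 (step 8): P = [1, 3, 6] / [2, 7] / [4] / [5] / [8];  Q = [1, 3, 8] / [2, 4] / [5] / [6] / [7]
Final shape: (3, 2, 1, 1, 1).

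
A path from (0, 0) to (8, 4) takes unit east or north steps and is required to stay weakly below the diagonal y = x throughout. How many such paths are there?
Number of paths = 275

By the reflection principle (André's argument), the number of monotone paths to (8, 4) with n ≤ m that never go above y = x is C(12, 8) − C(12, 9) = 495 − 220 = 275.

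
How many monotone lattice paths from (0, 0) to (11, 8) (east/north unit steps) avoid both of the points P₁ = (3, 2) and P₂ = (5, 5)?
Number of paths = 32784

Inclusion–exclusion. Total paths: C(19, 11) = 75582. Through P₁: C(5, 3)·C(14, 8) = 30030. Through P₂: C(10, 5)·C(9, 6) = 21168. Since P₁ is strictly southwest of P₂, a monotone path through both must visit P₁ then P₂; paths through both = C(5, 3)·C(5, 2)·C(9, 6) = 8400. Avoid both = 75582 − 30030 − 21168 + 8400 = 32784.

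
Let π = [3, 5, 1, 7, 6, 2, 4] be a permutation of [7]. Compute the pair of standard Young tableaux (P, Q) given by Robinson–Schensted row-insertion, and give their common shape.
P = [1, 2, 4] / [3, 5, 6] / [7];  Q = [1, 2, 4] / [3, 5, 7] / [6];  common shape = (3, 3, 1)

Row-insert the values π_1, π_2, … into P one at a time, bumping the leftmost entry strictly greater than the inserted value down to the next row. The recording tableau Q records, in position (i, j), the step at which that cell was added to P.
  Insert 3 (step 1): P = [3];  Q = [1]
  Insert 5 (step 2): P = [3, 5];  Q = [1, 2]
  Insert 1 (step 3): P = [1, 5] / [3];  Q = [1, 2] / [3]
  Insert 7 (step 4): P = [1, 5, 7] / [3];  Q = [1, 2, 4] / [3]
  Insert 6 (step 5): P = [1, 5, 6] / [3, 7];  Q = [1, 2, 4] / [3, 5]
  Insert 2 (step 6): P = [1, 2, 6] / [3, 5] / [7];  Q = [1, 2, 4] / [3, 5] / [6]
  Insert 4 (step 7): P = [1, 2, 4] / [3, 5, 6] / [7];  Q = [1, 2, 4] / [3, 5, 7] / [6]
Final shape: (3, 3, 1).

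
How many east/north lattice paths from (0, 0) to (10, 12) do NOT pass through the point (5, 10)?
Number of paths = 583583

Total paths from (0, 0) to (10, 12): C(22, 10) = 646646. Paths through (5, 10): (paths (0, 0) → (5, 10)) × (paths (5, 10) → (10, 12)) = C(15, 5) · C(7, 5) = 3003 · 21 = 63063. Avoidance count = 646646 − 63063 = 583583.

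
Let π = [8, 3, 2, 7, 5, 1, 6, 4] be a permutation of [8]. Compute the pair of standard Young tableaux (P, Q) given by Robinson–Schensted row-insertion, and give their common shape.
P = [1, 4, 6] / [2, 5] / [3, 7] / [8];  Q = [1, 4, 7] / [2, 5] / [3, 8] / [6];  common shape = (3, 2, 2, 1)

Row-insert the values π_1, π_2, … into P one at a time, bumping the leftmost entry strictly greater than the inserted value down to the next row. The recording tableau Q records, in position (i, j), the step at which that cell was added to P.
  Insert 8 (step 1): P = [8];  Q = [1]
  Insert 3 (step 2): P = [3] / [8];  Q = [1] / [2]
  Insert 2 (step 3): P = [2] / [3] / [8];  Q = [1] / [2] / [3]
  Insert 7 (step 4): P = [2, 7] / [3] / [8];  Q = [1, 4] / [2] / [3]
  Insert 5 (step 5): P = [2, 5] / [3, 7] / [8];  Q = [1, 4] / [2, 5] / [3]
  Insert 1 (step 6): P = [1, 5] / [2, 7] / [3] / [8];  Q = [1, 4] / [2, 5] / [3] / [6]
  Insert 6 (step 7): P = [1, 5, 6] / [2, 7] / [3] / [8];  Q = [1, 4, 7] / [2, 5] / [3] / [6]
  Insert 4 (step 8): P = [1, 4, 6] / [2, 5] / [3, 7] / [8];  Q = [1, 4, 7] / [2, 5] / [3, 8] / [6]
Final shape: (3, 2, 2, 1).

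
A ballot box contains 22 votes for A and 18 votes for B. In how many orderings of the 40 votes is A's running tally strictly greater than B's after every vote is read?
Strict-lead orderings = 11338026180

Total orderings of the 40 votes with 22 for A: C(40, 22) = 113380261800. By the Bertrand ballot formula (Cycle Lemma / reflection principle), the number of orderings in which A is strictly ahead of B throughout is (p − q)/(p + q) · C(p + q, p) = (22 − 18)/(22 + 18) · 113380261800 = 11338026180.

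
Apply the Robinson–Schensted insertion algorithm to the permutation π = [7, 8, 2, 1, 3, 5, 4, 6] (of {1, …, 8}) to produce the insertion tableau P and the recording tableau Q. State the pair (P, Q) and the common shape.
P = [1, 3, 4, 6] / [2, 5] / [7, 8];  Q = [1, 2, 6, 8] / [3, 5] / [4, 7];  common shape = (4, 2, 2)

Row-insert the values π_1, π_2, … into P one at a time, bumping the leftmost entry strictly greater than the inserted value down to the next row. The recording tableau Q records, in position (i, j), the step at which that cell was added to P.
  Insert 7 (step 1): P = [7];  Q = [1]
  Insert 8 (step 2): P = [7, 8];  Q = [1, 2]
  Insert 2 (step 3): P = [2, 8] / [7];  Q = [1, 2] / [3]
  Insert 1 (step 4): P = [1, 8] / [2] / [7];  Q = [1, 2] / [3] / [4]
  Insert 3 (step 5): P = [1, 3] / [2, 8] / [7];  Q = [1, 2] / [3, 5] / [4]
  Insert 5 (step 6): P = [1, 3, 5] / [2, 8] / [7];  Q = [1, 2, 6] / [3, 5] / [4]
  Insert 4 (step 7): P = [1, 3, 4] / [2, 5] / [7, 8];  Q = [1, 2, 6] / [3, 5] / [4, 7]
  Insert 6 (step 8): P = [1, 3, 4, 6] / [2, 5] / [7, 8];  Q = [1, 2, 6, 8] / [3, 5] / [4, 7]
Final shape: (4, 2, 2).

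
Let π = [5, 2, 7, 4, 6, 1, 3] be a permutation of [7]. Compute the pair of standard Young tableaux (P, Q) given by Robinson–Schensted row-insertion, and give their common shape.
P = [1, 3, 6] / [2, 4] / [5, 7];  Q = [1, 3, 5] / [2, 4] / [6, 7];  common shape = (3, 2, 2)

Row-insert the values π_1, π_2, … into P one at a time, bumping the leftmost entry strictly greater than the inserted value down to the next row. The recording tableau Q records, in position (i, j), the step at which that cell was added to P.
  Insert 5 (step 1): P = [5];  Q = [1]
  Insert 2 (step 2): P = [2] / [5];  Q = [1] / [2]
  Insert 7 (step 3): P = [2, 7] / [5];  Q = [1, 3] / [2]
  Insert 4 (step 4): P = [2, 4] / [5, 7];  Q = [1, 3] / [2, 4]
  Insert 6 (step 5): P = [2, 4, 6] / [5, 7];  Q = [1, 3, 5] / [2, 4]
  Insert 1 (step 6): P = [1, 4, 6] / [2, 7] / [5];  Q = [1, 3, 5] / [2, 4] / [6]
  Insert 3 (step 7): P = [1, 3, 6] / [2, 4] / [5, 7];  Q = [1, 3, 5] / [2, 4] / [6, 7]
Final shape: (3, 2, 2).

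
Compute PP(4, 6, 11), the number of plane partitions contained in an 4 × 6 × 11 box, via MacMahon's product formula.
PP(4, 6, 11) = 14675134144320

Evaluate the triple product over i = 1..4, j = 1..6, k = 1..11. The factors are (2/1) · (3/2) · (4/3) · (5/4) · (6/5) · (7/6) · (8/7) · (9/8) · … (264 factors total). The numerators and denominators telescope so the product is an integer; carrying out the multiplication exactly gives PP(4, 6, 11) = 14675134144320.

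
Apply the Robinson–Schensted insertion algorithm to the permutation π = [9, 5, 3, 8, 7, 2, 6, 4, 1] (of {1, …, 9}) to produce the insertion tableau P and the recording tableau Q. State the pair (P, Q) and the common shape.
P = [1, 4] / [2, 6] / [3, 7] / [5] / [8] / [9];  Q = [1, 4] / [2, 5] / [3, 7] / [6] / [8] / [9];  common shape = (2, 2, 2, 1, 1, 1)

Row-insert the values π_1, π_2, … into P one at a time, bumping the leftmost entry strictly greater than the inserted value down to the next row. The recording tableau Q records, in position (i, j), the step at which that cell was added to P.
  Insert 9 (step 1): P = [9];  Q = [1]
  Insert 5 (step 2): P = [5] / [9];  Q = [1] / [2]
  Insert 3 (step 3): P = [3] / [5] / [9];  Q = [1] / [2] / [3]
  Insert 8 (step 4): P = [3, 8] / [5] / [9];  Q = [1, 4] / [2] / [3]
  Insert 7 (step 5): P = [3, 7] / [5, 8] / [9];  Q = [1, 4] / [2, 5] / [3]
  Insert 2 (step 6): P = [2, 7] / [3, 8] / [5] / [9];  Q = [1, 4] / [2, 5] / [3] / [6]
  Insert 6 (step 7): P = [2, 6] / [3, 7] / [5, 8] / [9];  Q = [1, 4] / [2, 5] / [3, 7] / [6]
  Insert 4 (step 8): P = [2, 4] / [3, 6] / [5, 7] / [8] / [9];  Q = [1, 4] / [2, 5] / [3, 7] / [6] / [8]
  Insert 1 (step 9): P = [1, 4] / [2, 6] / [3, 7] / [5] / [8] / [9];  Q = [1, 4] / [2, 5] / [3, 7] / [6] / [8] / [9]
Final shape: (2, 2, 2, 1, 1, 1).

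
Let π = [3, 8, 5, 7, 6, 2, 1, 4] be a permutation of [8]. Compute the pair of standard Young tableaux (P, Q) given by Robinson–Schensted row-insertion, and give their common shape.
P = [1, 4, 6] / [2, 5] / [3] / [7] / [8];  Q = [1, 2, 4] / [3, 8] / [5] / [6] / [7];  common shape = (3, 2, 1, 1, 1)

Row-insert the values π_1, π_2, … into P one at a time, bumping the leftmost entry strictly greater than the inserted value down to the next row. The recording tableau Q records, in position (i, j), the step at which that cell was added to P.
  Insert 3 (step 1): P = [3];  Q = [1]
  Insert 8 (step 2): P = [3, 8];  Q = [1, 2]
  Insert 5 (step 3): P = [3, 5] / [8];  Q = [1, 2] / [3]
  Insert 7 (step 4): P = [3, 5, 7] / [8];  Q = [1, 2, 4] / [3]
  Insert 6 (step 5): P = [3, 5, 6] / [7] / [8];  Q = [1, 2, 4] / [3] / [5]
  Insert 2 (step 6): P = [2, 5, 6] / [3] / [7] / [8];  Q = [1, 2, 4] / [3] / [5] / [6]
  Insert 1 (step 7): P = [1, 5, 6] / [2] / [3] / [7] / [8];  Q = [1, 2, 4] / [3] / [5] / [6] / [7]
  Insert 4 (step 8): P = [1, 4, 6] / [2, 5] / [3] / [7] / [8];  Q = [1, 2, 4] / [3, 8] / [5] / [6] / [7]
Final shape: (3, 2, 1, 1, 1).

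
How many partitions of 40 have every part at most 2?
p(40, parts ≤ 2) = 21

Use the recurrence p(n, m) = p(n, m−1) + p(n−m, m): either the largest part is < m (count p(n, m−1)) or the largest part is exactly m (remove one copy of m, count p(n−m, m)). With p(0, ·) = 1 this gives p(40, parts ≤ 2) = 21. (By conjugating Young diagrams, this also counts partitions of 40 into at most 2 parts.)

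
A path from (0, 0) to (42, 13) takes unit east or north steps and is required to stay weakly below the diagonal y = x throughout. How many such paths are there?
Number of paths = 1012453249500

By the reflection principle (André's argument), the number of monotone paths to (42, 13) with n ≤ m that never go above y = x is C(55, 42) − C(55, 43) = 1451182990950 − 438729741450 = 1012453249500.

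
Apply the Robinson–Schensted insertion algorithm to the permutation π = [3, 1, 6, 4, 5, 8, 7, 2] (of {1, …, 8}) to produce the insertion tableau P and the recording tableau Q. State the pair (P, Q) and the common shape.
P = [1, 2, 5, 7] / [3, 4, 8] / [6];  Q = [1, 3, 5, 6] / [2, 4, 7] / [8];  common shape = (4, 3, 1)

Row-insert the values π_1, π_2, … into P one at a time, bumping the leftmost entry strictly greater than the inserted value down to the next row. The recording tableau Q records, in position (i, j), the step at which that cell was added to P.
  Insert 3 (step 1): P = [3];  Q = [1]
  Insert 1 (step 2): P = [1] / [3];  Q = [1] / [2]
  Insert 6 (step 3): P = [1, 6] / [3];  Q = [1, 3] / [2]
  Insert 4 (step 4): P = [1, 4] / [3, 6];  Q = [1, 3] / [2, 4]
  Insert 5 (step 5): P = [1, 4, 5] / [3, 6];  Q = [1, 3, 5] / [2, 4]
  Insert 8 (step 6): P = [1, 4, 5, 8] / [3, 6];  Q = [1, 3, 5, 6] / [2, 4]
  Insert 7 (step 7): P = [1, 4, 5, 7] / [3, 6, 8];  Q = [1, 3, 5, 6] / [2, 4, 7]
  Insert 2 (step 8): P = [1, 2, 5, 7] / [3, 4, 8] / [6];  Q = [1, 3, 5, 6] / [2, 4, 7] / [8]
Final shape: (4, 3, 1).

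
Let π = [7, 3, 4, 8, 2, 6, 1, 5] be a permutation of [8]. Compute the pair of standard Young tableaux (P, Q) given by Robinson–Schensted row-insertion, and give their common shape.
P = [1, 4, 5] / [2, 6] / [3, 8] / [7];  Q = [1, 3, 4] / [2, 6] / [5, 8] / [7];  common shape = (3, 2, 2, 1)

Row-insert the values π_1, π_2, … into P one at a time, bumping the leftmost entry strictly greater than the inserted value down to the next row. The recording tableau Q records, in position (i, j), the step at which that cell was added to P.
  Insert 7 (step 1): P = [7];  Q = [1]
  Insert 3 (step 2): P = [3] / [7];  Q = [1] / [2]
  Insert 4 (step 3): P = [3, 4] / [7];  Q = [1, 3] / [2]
  Insert 8 (step 4): P = [3, 4, 8] / [7];  Q = [1, 3, 4] / [2]
  Insert 2 (step 5): P = [2, 4, 8] / [3] / [7];  Q = [1, 3, 4] / [2] / [5]
  Insert 6 (step 6): P = [2, 4, 6] / [3, 8] / [7];  Q = [1, 3, 4] / [2, 6] / [5]
  Insert 1 (step 7): P = [1, 4, 6] / [2, 8] / [3] / [7];  Q = [1, 3, 4] / [2, 6] / [5] / [7]
  Insert 5 (step 8): P = [1, 4, 5] / [2, 6] / [3, 8] / [7];  Q = [1, 3, 4] / [2, 6] / [5, 8] / [7]
Final shape: (3, 2, 2, 1).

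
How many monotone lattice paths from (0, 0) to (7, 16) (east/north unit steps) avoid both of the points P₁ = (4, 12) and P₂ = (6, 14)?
Number of paths = 97937

Inclusion–exclusion. Total paths: C(23, 7) = 245157. Through P₁: C(16, 4)·C(7, 3) = 63700. Through P₂: C(20, 6)·C(3, 1) = 116280. Since P₁ is strictly southwest of P₂, a monotone path through both must visit P₁ then P₂; paths through both = C(16, 4)·C(4, 2)·C(3, 1) = 32760. Avoid both = 245157 − 63700 − 116280 + 32760 = 97937.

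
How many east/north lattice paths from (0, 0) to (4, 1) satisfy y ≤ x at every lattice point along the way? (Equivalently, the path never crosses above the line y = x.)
Number of paths = 4

By the reflection principle (André's argument), the number of monotone paths to (4, 1) with n ≤ m that never go above y = x is C(5, 4) − C(5, 5) = 5 − 1 = 4.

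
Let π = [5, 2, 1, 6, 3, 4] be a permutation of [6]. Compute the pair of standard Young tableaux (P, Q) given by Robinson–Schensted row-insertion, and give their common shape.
P = [1, 3, 4] / [2, 6] / [5];  Q = [1, 4, 6] / [2, 5] / [3];  common shape = (3, 2, 1)

Row-insert the values π_1, π_2, … into P one at a time, bumping the leftmost entry strictly greater than the inserted value down to the next row. The recording tableau Q records, in position (i, j), the step at which that cell was added to P.
  Insert 5 (step 1): P = [5];  Q = [1]
  Insert 2 (step 2): P = [2] / [5];  Q = [1] / [2]
  Insert 1 (step 3): P = [1] / [2] / [5];  Q = [1] / [2] / [3]
  Insert 6 (step 4): P = [1, 6] / [2] / [5];  Q = [1, 4] / [2] / [3]
  Insert 3 (step 5): P = [1, 3] / [2, 6] / [5];  Q = [1, 4] / [2, 5] / [3]
  Insert 4 (step 6): P = [1, 3, 4] / [2, 6] / [5];  Q = [1, 4, 6] / [2, 5] / [3]
Final shape: (3, 2, 1).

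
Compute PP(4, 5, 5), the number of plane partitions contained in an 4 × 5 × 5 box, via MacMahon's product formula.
PP(4, 5, 5) = 16818516

Evaluate the triple product over i = 1..4, j = 1..5, k = 1..5. The factors are (2/1) · (3/2) · (4/3) · (5/4) · (6/5) · (3/2) · (4/3) · (5/4) · … (100 factors total). The numerators and denominators telescope so the product is an integer; carrying out the multiplication exactly gives PP(4, 5, 5) = 16818516.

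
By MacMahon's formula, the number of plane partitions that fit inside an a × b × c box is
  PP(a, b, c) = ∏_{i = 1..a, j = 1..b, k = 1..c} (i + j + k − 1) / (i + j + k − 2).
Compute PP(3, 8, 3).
PP(3, 8, 3) = 259545

Evaluate the triple product over i = 1..3, j = 1..8, k = 1..3. The factors are (2/1) · (3/2) · (4/3) · (3/2) · (4/3) · (5/4) · (4/3) · (5/4) · … (72 factors total). The numerators and denominators telescope so the product is an integer; carrying out the multiplication exactly gives PP(3, 8, 3) = 259545.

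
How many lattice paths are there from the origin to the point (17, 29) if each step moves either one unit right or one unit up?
Number of paths = 1749695026860

A monotone lattice path from (0, 0) to (17, 29) consists of 17 east steps and 29 north steps in some order, so it is determined by which 17 of the 46 steps are east. The count is C(46, 17) = 1749695026860.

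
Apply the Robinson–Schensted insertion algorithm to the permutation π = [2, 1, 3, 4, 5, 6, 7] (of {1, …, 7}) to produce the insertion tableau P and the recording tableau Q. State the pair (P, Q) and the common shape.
P = [1, 3, 4, 5, 6, 7] / [2];  Q = [1, 3, 4, 5, 6, 7] / [2];  common shape = (6, 1)

Row-insert the values π_1, π_2, … into P one at a time, bumping the leftmost entry strictly greater than the inserted value down to the next row. The recording tableau Q records, in position (i, j), the step at which that cell was added to P.
  Insert 2 (step 1): P = [2];  Q = [1]
  Insert 1 (step 2): P = [1] / [2];  Q = [1] / [2]
  Insert 3 (step 3): P = [1, 3] / [2];  Q = [1, 3] / [2]
  Insert 4 (step 4): P = [1, 3, 4] / [2];  Q = [1, 3, 4] / [2]
  Insert 5 (step 5): P = [1, 3, 4, 5] / [2];  Q = [1, 3, 4, 5] / [2]
  Insert 6 (step 6): P = [1, 3, 4, 5, 6] / [2];  Q = [1, 3, 4, 5, 6] / [2]
  Insert 7 (step 7): P = [1, 3, 4, 5, 6, 7] / [2];  Q = [1, 3, 4, 5, 6, 7] / [2]
Final shape: (6, 1).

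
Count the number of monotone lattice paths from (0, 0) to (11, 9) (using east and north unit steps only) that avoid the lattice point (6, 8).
Number of paths = 149942

Total paths from (0, 0) to (11, 9): C(20, 11) = 167960. Paths through (6, 8): (paths (0, 0) → (6, 8)) × (paths (6, 8) → (11, 9)) = C(14, 6) · C(6, 5) = 3003 · 6 = 18018. Avoidance count = 167960 − 18018 = 149942.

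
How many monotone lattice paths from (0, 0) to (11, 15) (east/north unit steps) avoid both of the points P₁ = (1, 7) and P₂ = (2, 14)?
Number of paths = 7375536

Inclusion–exclusion. Total paths: C(26, 11) = 7726160. Through P₁: C(8, 1)·C(18, 10) = 350064. Through P₂: C(16, 2)·C(10, 9) = 1200. Since P₁ is strictly southwest of P₂, a monotone path through both must visit P₁ then P₂; paths through both = C(8, 1)·C(8, 1)·C(10, 9) = 640. Avoid both = 7726160 − 350064 − 1200 + 640 = 7375536.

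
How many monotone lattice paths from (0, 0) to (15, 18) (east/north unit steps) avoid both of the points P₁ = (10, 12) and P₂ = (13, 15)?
Number of paths = 493315468

Inclusion–exclusion. Total paths: C(33, 15) = 1037158320. Through P₁: C(22, 10)·C(11, 5) = 298750452. Through P₂: C(28, 13)·C(5, 2) = 374421600. Since P₁ is strictly southwest of P₂, a monotone path through both must visit P₁ then P₂; paths through both = C(22, 10)·C(6, 3)·C(5, 2) = 129329200. Avoid both = 1037158320 − 298750452 − 374421600 + 129329200 = 493315468.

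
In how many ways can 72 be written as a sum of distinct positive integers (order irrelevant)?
q(72) = 36352

A partition into distinct parts is a strictly decreasing sequence summing to n. The recurrence d(n, m) = d(n, m−1) + d(n−m, m−1) (use part m at most once) with q(n) = d(n, n) gives q(72) = 36352. (Euler's theorem: # distinct-part partitions = # odd-part partitions.)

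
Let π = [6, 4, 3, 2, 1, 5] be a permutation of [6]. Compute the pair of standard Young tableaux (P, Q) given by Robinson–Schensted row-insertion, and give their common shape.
P = [1, 5] / [2] / [3] / [4] / [6];  Q = [1, 6] / [2] / [3] / [4] / [5];  common shape = (2, 1, 1, 1, 1)

Row-insert the values π_1, π_2, … into P one at a time, bumping the leftmost entry strictly greater than the inserted value down to the next row. The recording tableau Q records, in position (i, j), the step at which that cell was added to P.
  Insert 6 (step 1): P = [6];  Q = [1]
  Insert 4 (step 2): P = [4] / [6];  Q = [1] / [2]
  Insert 3 (step 3): P = [3] / [4] / [6];  Q = [1] / [2] / [3]
  Insert 2 (step 4): P = [2] / [3] / [4] / [6];  Q = [1] / [2] / [3] / [4]
  Insert 1 (step 5): P = [1] / [2] / [3] / [4] / [6];  Q = [1] / [2] / [3] / [4] / [5]
  Insert 5 (step 6): P = [1, 5] / [2] / [3] / [4] / [6];  Q = [1, 6] / [2] / [3] / [4] / [5]
Final shape: (2, 1, 1, 1, 1).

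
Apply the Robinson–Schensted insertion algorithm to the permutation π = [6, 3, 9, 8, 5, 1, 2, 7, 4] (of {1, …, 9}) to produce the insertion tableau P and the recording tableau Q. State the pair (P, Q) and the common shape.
P = [1, 2, 4] / [3, 5, 7] / [6, 8] / [9];  Q = [1, 3, 8] / [2, 4, 9] / [5, 7] / [6];  common shape = (3, 3, 2, 1)

Row-insert the values π_1, π_2, … into P one at a time, bumping the leftmost entry strictly greater than the inserted value down to the next row. The recording tableau Q records, in position (i, j), the step at which that cell was added to P.
  Insert 6 (step 1): P = [6];  Q = [1]
  Insert 3 (step 2): P = [3] / [6];  Q = [1] / [2]
  Insert 9 (step 3): P = [3, 9] / [6];  Q = [1, 3] / [2]
  Insert 8 (step 4): P = [3, 8] / [6, 9];  Q = [1, 3] / [2, 4]
  Insert 5 (step 5): P = [3, 5] / [6, 8] / [9];  Q = [1, 3] / [2, 4] / [5]
  Insert 1 (step 6): P = [1, 5] / [3, 8] / [6] / [9];  Q = [1, 3] / [2, 4] / [5] / [6]
  Insert 2 (step 7): P = [1, 2] / [3, 5] / [6, 8] / [9];  Q = [1, 3] / [2, 4] / [5, 7] / [6]
  Insert 7 (step 8): P = [1, 2, 7] / [3, 5] / [6, 8] / [9];  Q = [1, 3, 8] / [2, 4] / [5, 7] / [6]
  Insert 4 (step 9): P = [1, 2, 4] / [3, 5, 7] / [6, 8] / [9];  Q = [1, 3, 8] / [2, 4, 9] / [5, 7] / [6]
Final shape: (3, 3, 2, 1).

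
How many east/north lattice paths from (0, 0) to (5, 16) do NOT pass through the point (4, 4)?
Number of paths = 19439

Total paths from (0, 0) to (5, 16): C(21, 5) = 20349. Paths through (4, 4): (paths (0, 0) → (4, 4)) × (paths (4, 4) → (5, 16)) = C(8, 4) · C(13, 1) = 70 · 13 = 910. Avoidance count = 20349 − 910 = 19439.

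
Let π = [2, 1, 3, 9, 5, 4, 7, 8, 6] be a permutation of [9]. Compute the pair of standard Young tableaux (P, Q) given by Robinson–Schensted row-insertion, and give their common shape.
P = [1, 3, 4, 6, 8] / [2, 5, 7] / [9];  Q = [1, 3, 4, 7, 8] / [2, 5, 9] / [6];  common shape = (5, 3, 1)

Row-insert the values π_1, π_2, … into P one at a time, bumping the leftmost entry strictly greater than the inserted value down to the next row. The recording tableau Q records, in position (i, j), the step at which that cell was added to P.
  Insert 2 (step 1): P = [2];  Q = [1]
  Insert 1 (step 2): P = [1] / [2];  Q = [1] / [2]
  Insert 3 (step 3): P = [1, 3] / [2];  Q = [1, 3] / [2]
  Insert 9 (step 4): P = [1, 3, 9] / [2];  Q = [1, 3, 4] / [2]
  Insert 5 (step 5): P = [1, 3, 5] / [2, 9];  Q = [1, 3, 4] / [2, 5]
  Insert 4 (step 6): P = [1, 3, 4] / [2, 5] / [9];  Q = [1, 3, 4] / [2, 5] / [6]
  Insert 7 (step 7): P = [1, 3, 4, 7] / [2, 5] / [9];  Q = [1, 3, 4, 7] / [2, 5] / [6]
  Insert 8 (step 8): P = [1, 3, 4, 7, 8] / [2, 5] / [9];  Q = [1, 3, 4, 7, 8] / [2, 5] / [6]
  Insert 6 (step 9): P = [1, 3, 4, 6, 8] / [2, 5, 7] / [9];  Q = [1, 3, 4, 7, 8] / [2, 5, 9] / [6]
Final shape: (5, 3, 1).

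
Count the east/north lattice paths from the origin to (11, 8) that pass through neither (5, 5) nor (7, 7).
Number of paths = 44814

Inclusion–exclusion. Total paths: C(19, 11) = 75582. Through P₁: C(10, 5)·C(9, 6) = 21168. Through P₂: C(14, 7)·C(5, 4) = 17160. Since P₁ is strictly southwest of P₂, a monotone path through both must visit P₁ then P₂; paths through both = C(10, 5)·C(4, 2)·C(5, 4) = 7560. Avoid both = 75582 − 21168 − 17160 + 7560 = 44814.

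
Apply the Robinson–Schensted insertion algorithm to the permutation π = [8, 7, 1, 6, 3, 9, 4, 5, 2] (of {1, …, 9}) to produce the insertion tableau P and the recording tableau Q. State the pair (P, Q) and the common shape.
P = [1, 2, 4, 5] / [3, 9] / [6] / [7] / [8];  Q = [1, 4, 6, 8] / [2, 7] / [3] / [5] / [9];  common shape = (4, 2, 1, 1, 1)

Row-insert the values π_1, π_2, … into P one at a time, bumping the leftmost entry strictly greater than the inserted value down to the next row. The recording tableau Q records, in position (i, j), the step at which that cell was added to P.
  Insert 8 (step 1): P = [8];  Q = [1]
  Insert 7 (step 2): P = [7] / [8];  Q = [1] / [2]
  Insert 1 (step 3): P = [1] / [7] / [8];  Q = [1] / [2] / [3]
  Insert 6 (step 4): P = [1, 6] / [7] / [8];  Q = [1, 4] / [2] / [3]
  Insert 3 (step 5): P = [1, 3] / [6] / [7] / [8];  Q = [1, 4] / [2] / [3] / [5]
  Insert 9 (step 6): P = [1, 3, 9] / [6] / [7] / [8];  Q = [1, 4, 6] / [2] / [3] / [5]
  Insert 4 (step 7): P = [1, 3, 4] / [6, 9] / [7] / [8];  Q = [1, 4, 6] / [2, 7] / [3] / [5]
  Insert 5 (step 8): P = [1, 3, 4, 5] / [6, 9] / [7] / [8];  Q = [1, 4, 6, 8] / [2, 7] / [3] / [5]
  Insert 2 (step 9): P = [1, 2, 4, 5] / [3, 9] / [6] / [7] / [8];  Q = [1, 4, 6, 8] / [2, 7] / [3] / [5] / [9]
Final shape: (4, 2, 1, 1, 1).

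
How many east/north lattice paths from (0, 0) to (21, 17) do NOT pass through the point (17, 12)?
Number of paths = 22242255570

Total paths from (0, 0) to (21, 17): C(38, 21) = 28781143380. Paths through (17, 12): (paths (0, 0) → (17, 12)) × (paths (17, 12) → (21, 17)) = C(29, 17) · C(9, 4) = 51895935 · 126 = 6538887810. Avoidance count = 28781143380 − 6538887810 = 22242255570.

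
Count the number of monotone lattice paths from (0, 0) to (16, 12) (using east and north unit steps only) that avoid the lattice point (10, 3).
Number of paths = 28990325

Total paths from (0, 0) to (16, 12): C(28, 16) = 30421755. Paths through (10, 3): (paths (0, 0) → (10, 3)) × (paths (10, 3) → (16, 12)) = C(13, 10) · C(15, 6) = 286 · 5005 = 1431430. Avoidance count = 30421755 − 1431430 = 28990325.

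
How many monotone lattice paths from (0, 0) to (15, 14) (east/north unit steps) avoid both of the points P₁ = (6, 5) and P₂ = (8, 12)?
Number of paths = 51160152

Inclusion–exclusion. Total paths: C(29, 15) = 77558760. Through P₁: C(11, 6)·C(18, 9) = 22462440. Through P₂: C(20, 8)·C(9, 7) = 4534920. Since P₁ is strictly southwest of P₂, a monotone path through both must visit P₁ then P₂; paths through both = C(11, 6)·C(9, 2)·C(9, 7) = 598752. Avoid both = 77558760 − 22462440 − 4534920 + 598752 = 51160152.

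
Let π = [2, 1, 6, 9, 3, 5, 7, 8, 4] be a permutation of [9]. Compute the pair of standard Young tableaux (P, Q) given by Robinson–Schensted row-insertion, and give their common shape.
P = [1, 3, 4, 7, 8] / [2, 5, 9] / [6];  Q = [1, 3, 4, 7, 8] / [2, 5, 6] / [9];  common shape = (5, 3, 1)

Row-insert the values π_1, π_2, … into P one at a time, bumping the leftmost entry strictly greater than the inserted value down to the next row. The recording tableau Q records, in position (i, j), the step at which that cell was added to P.
  Insert 2 (step 1): P = [2];  Q = [1]
  Insert 1 (step 2): P = [1] / [2];  Q = [1] / [2]
  Insert 6 (step 3): P = [1, 6] / [2];  Q = [1, 3] / [2]
  Insert 9 (step 4): P = [1, 6, 9] / [2];  Q = [1, 3, 4] / [2]
  Insert 3 (step 5): P = [1, 3, 9] / [2, 6];  Q = [1, 3, 4] / [2, 5]
  Insert 5 (step 6): P = [1, 3, 5] / [2, 6, 9];  Q = [1, 3, 4] / [2, 5, 6]
  Insert 7 (step 7): P = [1, 3, 5, 7] / [2, 6, 9];  Q = [1, 3, 4, 7] / [2, 5, 6]
  Insert 8 (step 8): P = [1, 3, 5, 7, 8] / [2, 6, 9];  Q = [1, 3, 4, 7, 8] / [2, 5, 6]
  Insert 4 (step 9): P = [1, 3, 4, 7, 8] / [2, 5, 9] / [6];  Q = [1, 3, 4, 7, 8] / [2, 5, 6] / [9]
Final shape: (5, 3, 1).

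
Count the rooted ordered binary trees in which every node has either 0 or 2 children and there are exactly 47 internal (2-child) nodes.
C_47 = 33868773757191046886429490

These full binary trees are counted by the Catalan number C_n = (1/(n + 1)) · C(2n, n). For n = 47: C_47 = (1/48) · C(94, 47) = 1625701140345170250548615520/48 = 33868773757191046886429490.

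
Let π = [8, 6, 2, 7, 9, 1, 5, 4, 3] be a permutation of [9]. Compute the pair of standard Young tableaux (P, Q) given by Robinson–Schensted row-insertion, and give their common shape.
P = [1, 3, 9] / [2, 4] / [5, 7] / [6] / [8];  Q = [1, 4, 5] / [2, 7] / [3, 8] / [6] / [9];  common shape = (3, 2, 2, 1, 1)

Row-insert the values π_1, π_2, … into P one at a time, bumping the leftmost entry strictly greater than the inserted value down to the next row. The recording tableau Q records, in position (i, j), the step at which that cell was added to P.
  Insert 8 (step 1): P = [8];  Q = [1]
  Insert 6 (step 2): P = [6] / [8];  Q = [1] / [2]
  Insert 2 (step 3): P = [2] / [6] / [8];  Q = [1] / [2] / [3]
  Insert 7 (step 4): P = [2, 7] / [6] / [8];  Q = [1, 4] / [2] / [3]
  Insert 9 (step 5): P = [2, 7, 9] / [6] / [8];  Q = [1, 4, 5] / [2] / [3]
  Insert 1 (step 6): P = [1, 7, 9] / [2] / [6] / [8];  Q = [1, 4, 5] / [2] / [3] / [6]
  Insert 5 (step 7): P = [1, 5, 9] / [2, 7] / [6] / [8];  Q = [1, 4, 5] / [2, 7] / [3] / [6]
  Insert 4 (step 8): P = [1, 4, 9] / [2, 5] / [6, 7] / [8];  Q = [1, 4, 5] / [2, 7] / [3, 8] / [6]
  Insert 3 (step 9): P = [1, 3, 9] / [2, 4] / [5, 7] / [6] / [8];  Q = [1, 4, 5] / [2, 7] / [3, 8] / [6] / [9]
Final shape: (3, 2, 2, 1, 1).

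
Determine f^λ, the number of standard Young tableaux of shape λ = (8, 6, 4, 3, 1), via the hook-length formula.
# SYT of shape (8, 6, 4, 3, 1) = 2133931800

Hook-length formula: f^λ = n! / Π hook(c), product over all cells c of the Young diagram. For λ = (8, 6, 4, 3, 1), n = 22 boxes. Hook lengths by row (left-to-right, top-to-bottom): [12, 10, 9, 7, 5, 4, 2, 1]; [9, 7, 6, 4, 2, 1]; [6, 4, 3, 1]; [4, 2, 1]; [1]. Product of hooks = 526727577600. So f^λ = 22! / 526727577600 = 1124000727777607680000 / 526727577600 = 2133931800.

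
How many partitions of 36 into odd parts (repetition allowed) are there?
p_odd(36) = 668

Enumerate partitions using only odd parts via the recurrence o(n, m) = o(n, m−2) + o(n−m, m) over odd m, starting from the largest odd part ≤ n. This gives p_odd(36) = 668. (Euler's theorem: equals the count of distinct-part partitions.)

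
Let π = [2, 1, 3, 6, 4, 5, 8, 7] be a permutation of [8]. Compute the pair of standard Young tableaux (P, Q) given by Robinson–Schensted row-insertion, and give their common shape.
P = [1, 3, 4, 5, 7] / [2, 6, 8];  Q = [1, 3, 4, 6, 7] / [2, 5, 8];  common shape = (5, 3)

Row-insert the values π_1, π_2, … into P one at a time, bumping the leftmost entry strictly greater than the inserted value down to the next row. The recording tableau Q records, in position (i, j), the step at which that cell was added to P.
  Insert 2 (step 1): P = [2];  Q = [1]
  Insert 1 (step 2): P = [1] / [2];  Q = [1] / [2]
  Insert 3 (step 3): P = [1, 3] / [2];  Q = [1, 3] / [2]
  Insert 6 (step 4): P = [1, 3, 6] / [2];  Q = [1, 3, 4] / [2]
  Insert 4 (step 5): P = [1, 3, 4] / [2, 6];  Q = [1, 3, 4] / [2, 5]
  Insert 5 (step 6): P = [1, 3, 4, 5] / [2, 6];  Q = [1, 3, 4, 6] / [2, 5]
  Insert 8 (step 7): P = [1, 3, 4, 5, 8] / [2, 6];  Q = [1, 3, 4, 6, 7] / [2, 5]
  Insert 7 (step 8): P = [1, 3, 4, 5, 7] / [2, 6, 8];  Q = [1, 3, 4, 6, 7] / [2, 5, 8]
Final shape: (5, 3).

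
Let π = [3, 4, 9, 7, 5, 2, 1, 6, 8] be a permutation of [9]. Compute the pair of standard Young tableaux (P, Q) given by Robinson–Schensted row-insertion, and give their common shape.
P = [1, 4, 5, 6, 8] / [2] / [3] / [7] / [9];  Q = [1, 2, 3, 8, 9] / [4] / [5] / [6] / [7];  common shape = (5, 1, 1, 1, 1)

Row-insert the values π_1, π_2, … into P one at a time, bumping the leftmost entry strictly greater than the inserted value down to the next row. The recording tableau Q records, in position (i, j), the step at which that cell was added to P.
  Insert 3 (step 1): P = [3];  Q = [1]
  Insert 4 (step 2): P = [3, 4];  Q = [1, 2]
  Insert 9 (step 3): P = [3, 4, 9];  Q = [1, 2, 3]
  Insert 7 (step 4): P = [3, 4, 7] / [9];  Q = [1, 2, 3] / [4]
  Insert 5 (step 5): P = [3, 4, 5] / [7] / [9];  Q = [1, 2, 3] / [4] / [5]
  Insert 2 (step 6): P = [2, 4, 5] / [3] / [7] / [9];  Q = [1, 2, 3] / [4] / [5] / [6]
  Insert 1 (step 7): P = [1, 4, 5] / [2] / [3] / [7] / [9];  Q = [1, 2, 3] / [4] / [5] / [6] / [7]
  Insert 6 (step 8): P = [1, 4, 5, 6] / [2] / [3] / [7] / [9];  Q = [1, 2, 3, 8] / [4] / [5] / [6] / [7]
  Insert 8 (step 9): P = [1, 4, 5, 6, 8] / [2] / [3] / [7] / [9];  Q = [1, 2, 3, 8, 9] / [4] / [5] / [6] / [7]
Final shape: (5, 1, 1, 1, 1).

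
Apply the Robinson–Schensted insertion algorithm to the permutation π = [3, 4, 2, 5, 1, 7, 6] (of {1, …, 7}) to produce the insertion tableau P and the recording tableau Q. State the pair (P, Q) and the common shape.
P = [1, 4, 5, 6] / [2, 7] / [3];  Q = [1, 2, 4, 6] / [3, 7] / [5];  common shape = (4, 2, 1)

Row-insert the values π_1, π_2, … into P one at a time, bumping the leftmost entry strictly greater than the inserted value down to the next row. The recording tableau Q records, in position (i, j), the step at which that cell was added to P.
  Insert 3 (step 1): P = [3];  Q = [1]
  Insert 4 (step 2): P = [3, 4];  Q = [1, 2]
  Insert 2 (step 3): P = [2, 4] / [3];  Q = [1, 2] / [3]
  Insert 5 (step 4): P = [2, 4, 5] / [3];  Q = [1, 2, 4] / [3]
  Insert 1 (step 5): P = [1, 4, 5] / [2] / [3];  Q = [1, 2, 4] / [3] / [5]
  Insert 7 (step 6): P = [1, 4, 5, 7] / [2] / [3];  Q = [1, 2, 4, 6] / [3] / [5]
  Insert 6 (step 7): P = [1, 4, 5, 6] / [2, 7] / [3];  Q = [1, 2, 4, 6] / [3, 7] / [5]
Final shape: (4, 2, 1).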